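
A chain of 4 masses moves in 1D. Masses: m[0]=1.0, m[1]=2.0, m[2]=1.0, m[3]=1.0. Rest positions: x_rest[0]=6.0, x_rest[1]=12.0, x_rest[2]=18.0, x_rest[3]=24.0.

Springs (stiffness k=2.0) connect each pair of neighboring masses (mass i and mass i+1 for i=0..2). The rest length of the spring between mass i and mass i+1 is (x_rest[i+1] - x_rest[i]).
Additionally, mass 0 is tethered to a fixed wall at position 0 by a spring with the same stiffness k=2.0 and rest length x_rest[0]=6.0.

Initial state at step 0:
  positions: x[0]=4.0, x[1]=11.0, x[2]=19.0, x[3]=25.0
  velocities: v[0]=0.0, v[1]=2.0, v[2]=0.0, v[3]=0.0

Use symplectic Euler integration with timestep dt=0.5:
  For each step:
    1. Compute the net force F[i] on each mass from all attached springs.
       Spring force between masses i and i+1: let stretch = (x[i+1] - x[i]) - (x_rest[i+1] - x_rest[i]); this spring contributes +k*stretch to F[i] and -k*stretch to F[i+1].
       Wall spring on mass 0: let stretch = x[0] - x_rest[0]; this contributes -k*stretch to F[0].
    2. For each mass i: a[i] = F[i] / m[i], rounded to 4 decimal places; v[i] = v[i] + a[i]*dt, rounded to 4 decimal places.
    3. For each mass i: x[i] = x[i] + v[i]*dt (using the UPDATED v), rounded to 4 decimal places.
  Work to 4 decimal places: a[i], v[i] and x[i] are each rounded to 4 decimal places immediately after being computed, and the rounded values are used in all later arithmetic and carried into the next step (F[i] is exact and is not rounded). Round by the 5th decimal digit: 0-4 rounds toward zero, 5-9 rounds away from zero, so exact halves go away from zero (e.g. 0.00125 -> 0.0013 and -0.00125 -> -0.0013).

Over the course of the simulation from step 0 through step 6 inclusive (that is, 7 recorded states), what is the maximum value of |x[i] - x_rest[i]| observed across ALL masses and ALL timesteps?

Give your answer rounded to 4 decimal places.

Answer: 2.7500

Derivation:
Step 0: x=[4.0000 11.0000 19.0000 25.0000] v=[0.0000 2.0000 0.0000 0.0000]
Step 1: x=[5.5000 12.2500 18.0000 25.0000] v=[3.0000 2.5000 -2.0000 0.0000]
Step 2: x=[7.6250 13.2500 17.6250 24.5000] v=[4.2500 2.0000 -0.7500 -1.0000]
Step 3: x=[8.7500 13.9375 18.5000 23.5625] v=[2.2500 1.3750 1.7500 -1.8750]
Step 4: x=[8.0938 14.4688 19.6250 23.0938] v=[-1.3125 1.0625 2.2500 -0.9375]
Step 5: x=[6.5782 14.6954 19.9063 23.8907] v=[-3.0313 0.4531 0.5626 1.5937]
Step 6: x=[5.8321 14.1954 19.5744 25.6954] v=[-1.4923 -1.0001 -0.6639 3.6093]
Max displacement = 2.7500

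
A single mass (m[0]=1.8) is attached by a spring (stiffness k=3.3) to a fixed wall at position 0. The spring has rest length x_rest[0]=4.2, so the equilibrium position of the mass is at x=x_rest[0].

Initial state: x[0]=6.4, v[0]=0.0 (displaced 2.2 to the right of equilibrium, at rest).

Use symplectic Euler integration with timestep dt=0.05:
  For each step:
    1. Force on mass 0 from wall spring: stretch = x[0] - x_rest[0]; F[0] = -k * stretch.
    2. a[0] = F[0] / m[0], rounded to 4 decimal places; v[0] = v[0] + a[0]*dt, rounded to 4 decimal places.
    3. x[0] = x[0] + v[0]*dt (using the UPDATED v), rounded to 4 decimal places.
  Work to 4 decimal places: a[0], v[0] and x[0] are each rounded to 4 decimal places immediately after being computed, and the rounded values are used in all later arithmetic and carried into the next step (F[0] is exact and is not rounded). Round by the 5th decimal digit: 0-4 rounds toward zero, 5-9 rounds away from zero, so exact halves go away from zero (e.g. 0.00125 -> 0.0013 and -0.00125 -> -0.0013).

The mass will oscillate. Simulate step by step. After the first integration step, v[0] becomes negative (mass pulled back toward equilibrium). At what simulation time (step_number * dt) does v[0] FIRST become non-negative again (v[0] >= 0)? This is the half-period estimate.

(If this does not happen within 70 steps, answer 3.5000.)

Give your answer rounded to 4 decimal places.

Answer: 2.3500

Derivation:
Step 0: x=[6.4000] v=[0.0000]
Step 1: x=[6.3899] v=[-0.2017]
Step 2: x=[6.3698] v=[-0.4024]
Step 3: x=[6.3397] v=[-0.6013]
Step 4: x=[6.2998] v=[-0.7974]
Step 5: x=[6.2503] v=[-0.9899]
Step 6: x=[6.1914] v=[-1.1778]
Step 7: x=[6.1234] v=[-1.3603]
Step 8: x=[6.0466] v=[-1.5366]
Step 9: x=[5.9613] v=[-1.7059]
Step 10: x=[5.8679] v=[-1.8674]
Step 11: x=[5.7669] v=[-2.0203]
Step 12: x=[5.6587] v=[-2.1639]
Step 13: x=[5.5438] v=[-2.2976]
Step 14: x=[5.4228] v=[-2.4208]
Step 15: x=[5.2962] v=[-2.5329]
Step 16: x=[5.1645] v=[-2.6334]
Step 17: x=[5.0284] v=[-2.7218]
Step 18: x=[4.8885] v=[-2.7977]
Step 19: x=[4.7455] v=[-2.8608]
Step 20: x=[4.6000] v=[-2.9108]
Step 21: x=[4.4526] v=[-2.9475]
Step 22: x=[4.3041] v=[-2.9707]
Step 23: x=[4.1551] v=[-2.9802]
Step 24: x=[4.0063] v=[-2.9761]
Step 25: x=[3.8584] v=[-2.9583]
Step 26: x=[3.7121] v=[-2.9270]
Step 27: x=[3.5680] v=[-2.8823]
Step 28: x=[3.4268] v=[-2.8244]
Step 29: x=[3.2891] v=[-2.7535]
Step 30: x=[3.1556] v=[-2.6700]
Step 31: x=[3.0269] v=[-2.5743]
Step 32: x=[2.9036] v=[-2.4668]
Step 33: x=[2.7862] v=[-2.3480]
Step 34: x=[2.6753] v=[-2.2184]
Step 35: x=[2.5714] v=[-2.0786]
Step 36: x=[2.4749] v=[-1.9293]
Step 37: x=[2.3863] v=[-1.7712]
Step 38: x=[2.3061] v=[-1.6049]
Step 39: x=[2.2345] v=[-1.4313]
Step 40: x=[2.1719] v=[-1.2511]
Step 41: x=[2.1186] v=[-1.0652]
Step 42: x=[2.0749] v=[-0.8744]
Step 43: x=[2.0409] v=[-0.6796]
Step 44: x=[2.0168] v=[-0.4817]
Step 45: x=[2.0027] v=[-0.2816]
Step 46: x=[1.9987] v=[-0.0802]
Step 47: x=[2.0048] v=[0.1216]
First v>=0 after going negative at step 47, time=2.3500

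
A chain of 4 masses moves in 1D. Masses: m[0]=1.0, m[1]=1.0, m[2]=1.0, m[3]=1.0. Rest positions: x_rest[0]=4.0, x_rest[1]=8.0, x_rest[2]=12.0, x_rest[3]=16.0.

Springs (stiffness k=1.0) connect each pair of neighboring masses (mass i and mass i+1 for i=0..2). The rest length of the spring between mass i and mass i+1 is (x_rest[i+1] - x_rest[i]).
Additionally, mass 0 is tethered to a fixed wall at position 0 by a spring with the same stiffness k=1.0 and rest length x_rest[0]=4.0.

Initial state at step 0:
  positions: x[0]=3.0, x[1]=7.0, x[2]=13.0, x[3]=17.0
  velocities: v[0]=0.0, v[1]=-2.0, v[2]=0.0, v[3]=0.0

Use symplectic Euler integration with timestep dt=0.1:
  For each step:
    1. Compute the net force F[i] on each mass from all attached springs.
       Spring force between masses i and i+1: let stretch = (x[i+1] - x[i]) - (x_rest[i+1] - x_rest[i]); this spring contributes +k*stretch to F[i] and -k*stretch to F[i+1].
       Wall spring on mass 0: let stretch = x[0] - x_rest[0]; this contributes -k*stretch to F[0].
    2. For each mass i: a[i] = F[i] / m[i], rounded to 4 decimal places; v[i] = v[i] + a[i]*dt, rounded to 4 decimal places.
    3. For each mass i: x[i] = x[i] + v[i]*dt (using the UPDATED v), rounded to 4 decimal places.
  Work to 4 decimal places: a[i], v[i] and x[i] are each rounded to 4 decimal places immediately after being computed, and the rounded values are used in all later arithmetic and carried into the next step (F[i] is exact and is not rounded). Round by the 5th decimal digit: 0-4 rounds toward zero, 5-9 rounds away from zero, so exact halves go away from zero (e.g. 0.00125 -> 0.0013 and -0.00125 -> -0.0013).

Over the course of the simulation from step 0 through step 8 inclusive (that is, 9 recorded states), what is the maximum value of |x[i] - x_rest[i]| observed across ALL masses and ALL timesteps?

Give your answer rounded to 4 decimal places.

Step 0: x=[3.0000 7.0000 13.0000 17.0000] v=[0.0000 -2.0000 0.0000 0.0000]
Step 1: x=[3.0100 6.8200 12.9800 17.0000] v=[0.1000 -1.8000 -0.2000 0.0000]
Step 2: x=[3.0280 6.6635 12.9386 16.9998] v=[0.1800 -1.5650 -0.4140 -0.0020]
Step 3: x=[3.0521 6.5334 12.8751 16.9990] v=[0.2408 -1.3010 -0.6354 -0.0081]
Step 4: x=[3.0805 6.4319 12.7894 16.9970] v=[0.2837 -1.0150 -0.8572 -0.0205]
Step 5: x=[3.1116 6.3605 12.6822 16.9929] v=[0.3108 -0.7144 -1.0722 -0.0413]
Step 6: x=[3.1441 6.3198 12.5549 16.9857] v=[0.3245 -0.4071 -1.2733 -0.0724]
Step 7: x=[3.1769 6.3097 12.4095 16.9742] v=[0.3277 -0.1012 -1.4537 -0.1155]
Step 8: x=[3.2092 6.3293 12.2488 16.9570] v=[0.3233 0.1955 -1.6072 -0.1720]
Max displacement = 1.6903

Answer: 1.6903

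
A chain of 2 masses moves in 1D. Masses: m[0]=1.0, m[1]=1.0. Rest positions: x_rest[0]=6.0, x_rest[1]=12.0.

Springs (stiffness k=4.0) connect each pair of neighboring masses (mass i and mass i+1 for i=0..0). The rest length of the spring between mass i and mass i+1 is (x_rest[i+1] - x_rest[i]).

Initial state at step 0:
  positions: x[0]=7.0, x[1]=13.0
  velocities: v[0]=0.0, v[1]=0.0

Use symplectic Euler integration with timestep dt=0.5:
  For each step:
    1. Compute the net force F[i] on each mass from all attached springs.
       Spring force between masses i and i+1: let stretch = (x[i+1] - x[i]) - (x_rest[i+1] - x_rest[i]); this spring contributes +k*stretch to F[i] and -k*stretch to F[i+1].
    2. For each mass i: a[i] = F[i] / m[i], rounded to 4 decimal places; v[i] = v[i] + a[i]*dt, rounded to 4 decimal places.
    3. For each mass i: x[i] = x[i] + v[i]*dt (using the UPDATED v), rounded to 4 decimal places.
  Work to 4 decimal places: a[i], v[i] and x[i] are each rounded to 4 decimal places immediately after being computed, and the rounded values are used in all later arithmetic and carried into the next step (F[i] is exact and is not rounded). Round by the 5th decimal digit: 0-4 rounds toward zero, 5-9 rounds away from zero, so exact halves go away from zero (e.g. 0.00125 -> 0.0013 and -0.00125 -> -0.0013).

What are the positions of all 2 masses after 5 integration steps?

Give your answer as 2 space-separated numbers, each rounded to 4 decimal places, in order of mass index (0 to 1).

Answer: 7.0000 13.0000

Derivation:
Step 0: x=[7.0000 13.0000] v=[0.0000 0.0000]
Step 1: x=[7.0000 13.0000] v=[0.0000 0.0000]
Step 2: x=[7.0000 13.0000] v=[0.0000 0.0000]
Step 3: x=[7.0000 13.0000] v=[0.0000 0.0000]
Step 4: x=[7.0000 13.0000] v=[0.0000 0.0000]
Step 5: x=[7.0000 13.0000] v=[0.0000 0.0000]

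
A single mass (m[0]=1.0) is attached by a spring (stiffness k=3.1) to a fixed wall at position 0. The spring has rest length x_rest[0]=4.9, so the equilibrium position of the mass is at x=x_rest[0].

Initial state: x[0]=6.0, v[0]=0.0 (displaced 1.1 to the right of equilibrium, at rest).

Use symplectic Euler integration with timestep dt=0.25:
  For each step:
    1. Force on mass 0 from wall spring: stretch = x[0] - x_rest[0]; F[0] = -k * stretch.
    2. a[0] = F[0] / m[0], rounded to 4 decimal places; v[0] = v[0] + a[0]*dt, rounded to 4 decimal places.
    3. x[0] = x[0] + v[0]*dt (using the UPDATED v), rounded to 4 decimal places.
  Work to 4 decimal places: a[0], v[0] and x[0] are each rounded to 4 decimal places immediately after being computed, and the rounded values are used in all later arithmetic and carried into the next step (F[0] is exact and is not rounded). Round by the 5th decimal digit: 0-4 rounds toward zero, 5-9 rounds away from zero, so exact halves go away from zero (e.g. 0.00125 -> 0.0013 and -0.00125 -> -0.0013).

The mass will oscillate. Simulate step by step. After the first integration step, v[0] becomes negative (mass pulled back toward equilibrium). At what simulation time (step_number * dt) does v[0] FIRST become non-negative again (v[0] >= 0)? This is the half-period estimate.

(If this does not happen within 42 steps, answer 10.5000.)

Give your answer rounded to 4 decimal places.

Answer: 2.0000

Derivation:
Step 0: x=[6.0000] v=[0.0000]
Step 1: x=[5.7869] v=[-0.8525]
Step 2: x=[5.4019] v=[-1.5399]
Step 3: x=[4.9197] v=[-1.9289]
Step 4: x=[4.4337] v=[-1.9442]
Step 5: x=[4.0380] v=[-1.5828]
Step 6: x=[3.8093] v=[-0.9148]
Step 7: x=[3.7919] v=[-0.0695]
Step 8: x=[3.9892] v=[0.7893]
First v>=0 after going negative at step 8, time=2.0000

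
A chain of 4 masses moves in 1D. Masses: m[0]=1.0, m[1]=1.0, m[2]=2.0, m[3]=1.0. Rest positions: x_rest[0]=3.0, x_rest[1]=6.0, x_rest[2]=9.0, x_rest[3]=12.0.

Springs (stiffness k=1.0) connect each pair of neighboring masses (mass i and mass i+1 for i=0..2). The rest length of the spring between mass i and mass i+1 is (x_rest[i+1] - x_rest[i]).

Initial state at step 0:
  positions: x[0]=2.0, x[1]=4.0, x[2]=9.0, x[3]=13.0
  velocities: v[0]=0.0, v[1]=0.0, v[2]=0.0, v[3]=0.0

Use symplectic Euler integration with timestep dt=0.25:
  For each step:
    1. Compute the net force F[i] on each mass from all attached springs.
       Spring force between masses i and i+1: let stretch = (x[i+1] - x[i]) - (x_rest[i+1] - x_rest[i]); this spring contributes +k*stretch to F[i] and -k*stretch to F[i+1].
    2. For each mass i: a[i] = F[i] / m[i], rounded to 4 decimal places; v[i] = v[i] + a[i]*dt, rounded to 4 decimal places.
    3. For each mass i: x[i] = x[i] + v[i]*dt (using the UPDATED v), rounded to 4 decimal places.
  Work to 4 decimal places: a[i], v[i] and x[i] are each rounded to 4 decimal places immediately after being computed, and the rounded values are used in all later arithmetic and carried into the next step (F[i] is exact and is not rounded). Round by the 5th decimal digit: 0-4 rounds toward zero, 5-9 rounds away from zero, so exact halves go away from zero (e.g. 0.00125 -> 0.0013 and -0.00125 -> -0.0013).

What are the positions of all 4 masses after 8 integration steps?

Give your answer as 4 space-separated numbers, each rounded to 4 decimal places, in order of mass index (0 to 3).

Answer: 1.9528 6.5178 8.6483 11.2332

Derivation:
Step 0: x=[2.0000 4.0000 9.0000 13.0000] v=[0.0000 0.0000 0.0000 0.0000]
Step 1: x=[1.9375 4.1875 8.9688 12.9375] v=[-0.2500 0.7500 -0.1250 -0.2500]
Step 2: x=[1.8281 4.5332 8.9122 12.8145] v=[-0.4375 1.3828 -0.2266 -0.4922]
Step 3: x=[1.7003 4.9835 8.8407 12.6351] v=[-0.5112 1.8013 -0.2862 -0.7178]
Step 4: x=[1.5902 5.4697 8.7672 12.4060] v=[-0.4404 1.9448 -0.2941 -0.9164]
Step 5: x=[1.5351 5.9195 8.7044 12.1370] v=[-0.2205 1.7993 -0.2514 -1.0761]
Step 6: x=[1.5665 6.2694 8.6618 11.8409] v=[0.1256 1.3994 -0.1704 -1.1843]
Step 7: x=[1.7043 6.4749 8.6438 11.5336] v=[0.5513 0.8218 -0.0721 -1.2291]
Step 8: x=[1.9528 6.5178 8.6483 11.2332] v=[0.9940 0.1714 0.0180 -1.2016]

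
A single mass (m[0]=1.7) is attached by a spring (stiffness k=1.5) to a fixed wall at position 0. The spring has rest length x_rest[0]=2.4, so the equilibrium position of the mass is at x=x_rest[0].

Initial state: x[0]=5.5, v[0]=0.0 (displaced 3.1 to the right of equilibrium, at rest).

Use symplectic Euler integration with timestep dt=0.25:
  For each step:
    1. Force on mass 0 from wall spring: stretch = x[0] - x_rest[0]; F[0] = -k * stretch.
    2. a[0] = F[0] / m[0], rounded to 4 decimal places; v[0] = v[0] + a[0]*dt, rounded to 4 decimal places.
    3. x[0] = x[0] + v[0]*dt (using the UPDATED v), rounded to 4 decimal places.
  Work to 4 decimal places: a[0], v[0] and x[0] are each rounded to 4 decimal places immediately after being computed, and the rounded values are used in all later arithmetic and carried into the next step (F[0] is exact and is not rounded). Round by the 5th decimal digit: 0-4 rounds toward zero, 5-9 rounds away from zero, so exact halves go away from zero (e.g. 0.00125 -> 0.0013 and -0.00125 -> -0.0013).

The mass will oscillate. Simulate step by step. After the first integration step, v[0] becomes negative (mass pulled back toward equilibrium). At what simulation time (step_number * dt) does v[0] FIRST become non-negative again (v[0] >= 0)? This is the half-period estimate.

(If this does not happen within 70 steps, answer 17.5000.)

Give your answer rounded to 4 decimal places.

Answer: 3.5000

Derivation:
Step 0: x=[5.5000] v=[0.0000]
Step 1: x=[5.3291] v=[-0.6838]
Step 2: x=[4.9966] v=[-1.3299]
Step 3: x=[4.5209] v=[-1.9027]
Step 4: x=[3.9283] v=[-2.3706]
Step 5: x=[3.2514] v=[-2.7077]
Step 6: x=[2.5275] v=[-2.8955]
Step 7: x=[1.7966] v=[-2.9236]
Step 8: x=[1.0990] v=[-2.7905]
Step 9: x=[0.4731] v=[-2.5035]
Step 10: x=[-0.0465] v=[-2.0785]
Step 11: x=[-0.4312] v=[-1.5388]
Step 12: x=[-0.6598] v=[-0.9143]
Step 13: x=[-0.7197] v=[-0.2394]
Step 14: x=[-0.6075] v=[0.4488]
First v>=0 after going negative at step 14, time=3.5000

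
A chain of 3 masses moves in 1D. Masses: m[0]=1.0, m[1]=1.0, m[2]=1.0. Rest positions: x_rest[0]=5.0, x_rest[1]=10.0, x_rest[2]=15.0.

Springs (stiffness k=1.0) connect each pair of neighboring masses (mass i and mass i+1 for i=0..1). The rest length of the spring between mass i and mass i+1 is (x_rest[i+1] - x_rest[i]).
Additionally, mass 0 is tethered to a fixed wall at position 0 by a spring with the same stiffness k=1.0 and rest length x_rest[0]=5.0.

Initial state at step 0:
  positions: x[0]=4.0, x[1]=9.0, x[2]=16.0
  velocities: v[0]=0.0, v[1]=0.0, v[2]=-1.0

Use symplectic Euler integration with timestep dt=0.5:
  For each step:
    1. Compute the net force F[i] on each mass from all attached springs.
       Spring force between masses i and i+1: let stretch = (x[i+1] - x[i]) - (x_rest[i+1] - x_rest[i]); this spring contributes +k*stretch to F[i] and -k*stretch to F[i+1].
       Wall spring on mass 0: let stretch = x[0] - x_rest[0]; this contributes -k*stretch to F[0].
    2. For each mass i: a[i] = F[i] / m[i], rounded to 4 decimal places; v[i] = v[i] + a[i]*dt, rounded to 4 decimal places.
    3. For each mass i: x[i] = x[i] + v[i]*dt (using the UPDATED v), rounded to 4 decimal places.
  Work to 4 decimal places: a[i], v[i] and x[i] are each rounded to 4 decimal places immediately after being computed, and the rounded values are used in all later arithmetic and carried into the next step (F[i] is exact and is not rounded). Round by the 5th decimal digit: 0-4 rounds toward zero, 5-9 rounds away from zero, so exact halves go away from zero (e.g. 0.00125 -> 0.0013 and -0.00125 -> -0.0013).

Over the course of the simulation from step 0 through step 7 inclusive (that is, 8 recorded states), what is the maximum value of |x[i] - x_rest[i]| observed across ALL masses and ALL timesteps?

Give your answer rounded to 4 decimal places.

Step 0: x=[4.0000 9.0000 16.0000] v=[0.0000 0.0000 -1.0000]
Step 1: x=[4.2500 9.5000 15.0000] v=[0.5000 1.0000 -2.0000]
Step 2: x=[4.7500 10.0625 13.8750] v=[1.0000 1.1250 -2.2500]
Step 3: x=[5.3907 10.2500 13.0469] v=[1.2813 0.3750 -1.6563]
Step 4: x=[5.8985 9.9219 12.7695] v=[1.0156 -0.6562 -0.5548]
Step 5: x=[5.9376 9.2999 13.0302] v=[0.0781 -1.2441 0.5214]
Step 6: x=[5.3328 8.7699 13.6084] v=[-1.2096 -1.0601 1.1563]
Step 7: x=[4.2541 8.5902 14.2270] v=[-2.1575 -0.3594 1.2371]
Max displacement = 2.2305

Answer: 2.2305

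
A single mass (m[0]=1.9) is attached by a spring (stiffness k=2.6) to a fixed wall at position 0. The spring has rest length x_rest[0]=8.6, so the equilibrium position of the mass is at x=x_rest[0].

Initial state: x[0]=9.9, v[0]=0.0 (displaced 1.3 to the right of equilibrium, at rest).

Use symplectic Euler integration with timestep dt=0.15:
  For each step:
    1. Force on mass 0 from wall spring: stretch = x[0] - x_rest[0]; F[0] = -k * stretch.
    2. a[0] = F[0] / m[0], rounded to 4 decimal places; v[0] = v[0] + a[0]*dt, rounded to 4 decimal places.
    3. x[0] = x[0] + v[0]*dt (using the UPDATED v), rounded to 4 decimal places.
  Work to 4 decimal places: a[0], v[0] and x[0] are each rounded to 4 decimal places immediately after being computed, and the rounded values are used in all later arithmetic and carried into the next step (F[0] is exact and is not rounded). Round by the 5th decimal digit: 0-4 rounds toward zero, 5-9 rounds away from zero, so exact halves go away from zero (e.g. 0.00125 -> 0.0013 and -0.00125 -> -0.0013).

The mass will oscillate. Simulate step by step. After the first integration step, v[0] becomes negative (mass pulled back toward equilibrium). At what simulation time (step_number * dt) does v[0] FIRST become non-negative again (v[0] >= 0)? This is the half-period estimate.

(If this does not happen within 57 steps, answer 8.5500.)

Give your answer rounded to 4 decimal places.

Answer: 2.7000

Derivation:
Step 0: x=[9.9000] v=[0.0000]
Step 1: x=[9.8600] v=[-0.2668]
Step 2: x=[9.7812] v=[-0.5254]
Step 3: x=[9.6660] v=[-0.7679]
Step 4: x=[9.5180] v=[-0.9867]
Step 5: x=[9.3417] v=[-1.1751]
Step 6: x=[9.1426] v=[-1.3274]
Step 7: x=[8.9268] v=[-1.4388]
Step 8: x=[8.7009] v=[-1.5059]
Step 9: x=[8.4719] v=[-1.5266]
Step 10: x=[8.2469] v=[-1.5003]
Step 11: x=[8.0327] v=[-1.4278]
Step 12: x=[7.8360] v=[-1.3114]
Step 13: x=[7.6628] v=[-1.1546]
Step 14: x=[7.5185] v=[-0.9622]
Step 15: x=[7.4075] v=[-0.7402]
Step 16: x=[7.3332] v=[-0.4954]
Step 17: x=[7.2979] v=[-0.2354]
Step 18: x=[7.3027] v=[0.0319]
First v>=0 after going negative at step 18, time=2.7000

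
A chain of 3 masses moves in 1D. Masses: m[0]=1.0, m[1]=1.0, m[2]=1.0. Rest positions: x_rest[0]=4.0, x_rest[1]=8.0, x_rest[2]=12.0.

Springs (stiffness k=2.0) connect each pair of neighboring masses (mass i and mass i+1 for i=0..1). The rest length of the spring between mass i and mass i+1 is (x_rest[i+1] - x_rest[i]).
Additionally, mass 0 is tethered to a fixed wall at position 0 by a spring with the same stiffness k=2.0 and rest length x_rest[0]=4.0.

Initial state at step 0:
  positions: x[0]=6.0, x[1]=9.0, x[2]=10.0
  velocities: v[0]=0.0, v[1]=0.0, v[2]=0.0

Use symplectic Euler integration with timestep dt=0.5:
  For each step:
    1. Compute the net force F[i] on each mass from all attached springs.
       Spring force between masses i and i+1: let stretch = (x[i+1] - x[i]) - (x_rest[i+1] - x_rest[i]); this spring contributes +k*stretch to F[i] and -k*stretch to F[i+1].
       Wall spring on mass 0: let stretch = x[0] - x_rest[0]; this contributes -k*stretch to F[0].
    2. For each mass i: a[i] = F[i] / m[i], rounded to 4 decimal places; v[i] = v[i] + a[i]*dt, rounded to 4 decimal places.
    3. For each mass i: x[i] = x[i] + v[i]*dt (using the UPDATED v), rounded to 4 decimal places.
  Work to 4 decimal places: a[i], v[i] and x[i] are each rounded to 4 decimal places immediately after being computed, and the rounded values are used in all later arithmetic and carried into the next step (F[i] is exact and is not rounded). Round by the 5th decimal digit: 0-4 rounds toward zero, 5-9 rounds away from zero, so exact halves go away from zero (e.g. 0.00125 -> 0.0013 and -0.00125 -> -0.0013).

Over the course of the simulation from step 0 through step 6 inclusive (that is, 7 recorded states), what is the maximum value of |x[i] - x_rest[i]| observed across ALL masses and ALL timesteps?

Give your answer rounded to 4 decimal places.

Answer: 2.5000

Derivation:
Step 0: x=[6.0000 9.0000 10.0000] v=[0.0000 0.0000 0.0000]
Step 1: x=[4.5000 8.0000 11.5000] v=[-3.0000 -2.0000 3.0000]
Step 2: x=[2.5000 7.0000 13.2500] v=[-4.0000 -2.0000 3.5000]
Step 3: x=[1.5000 6.8750 13.8750] v=[-2.0000 -0.2500 1.2500]
Step 4: x=[2.4375 7.5625 13.0000] v=[1.8750 1.3750 -1.7500]
Step 5: x=[4.7188 8.4063 11.4063] v=[4.5625 1.6875 -3.1875]
Step 6: x=[6.4844 8.9063 10.3126] v=[3.5312 1.0000 -2.1875]
Max displacement = 2.5000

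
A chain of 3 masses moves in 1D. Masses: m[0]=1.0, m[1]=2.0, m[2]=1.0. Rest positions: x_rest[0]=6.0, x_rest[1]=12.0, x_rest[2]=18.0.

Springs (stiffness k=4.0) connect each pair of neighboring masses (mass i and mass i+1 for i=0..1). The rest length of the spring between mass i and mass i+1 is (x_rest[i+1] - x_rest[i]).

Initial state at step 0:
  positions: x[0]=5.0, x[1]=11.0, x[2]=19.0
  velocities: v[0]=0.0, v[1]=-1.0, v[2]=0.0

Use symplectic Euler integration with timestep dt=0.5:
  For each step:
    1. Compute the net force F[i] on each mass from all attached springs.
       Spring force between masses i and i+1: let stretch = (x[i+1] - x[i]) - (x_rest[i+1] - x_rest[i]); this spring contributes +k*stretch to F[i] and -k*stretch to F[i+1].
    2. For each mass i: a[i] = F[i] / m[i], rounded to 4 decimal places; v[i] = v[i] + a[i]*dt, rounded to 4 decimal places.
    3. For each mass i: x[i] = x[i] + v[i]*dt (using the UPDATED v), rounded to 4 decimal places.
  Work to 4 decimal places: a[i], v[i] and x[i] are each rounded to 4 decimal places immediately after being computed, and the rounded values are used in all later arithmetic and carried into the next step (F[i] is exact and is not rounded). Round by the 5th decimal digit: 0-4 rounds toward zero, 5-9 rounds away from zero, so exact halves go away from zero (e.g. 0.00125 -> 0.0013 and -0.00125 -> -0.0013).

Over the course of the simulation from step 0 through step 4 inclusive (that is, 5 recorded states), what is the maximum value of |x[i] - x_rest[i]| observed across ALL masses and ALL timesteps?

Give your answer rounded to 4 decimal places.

Answer: 2.5000

Derivation:
Step 0: x=[5.0000 11.0000 19.0000] v=[0.0000 -1.0000 0.0000]
Step 1: x=[5.0000 11.5000 17.0000] v=[0.0000 1.0000 -4.0000]
Step 2: x=[5.5000 11.5000 15.5000] v=[1.0000 0.0000 -3.0000]
Step 3: x=[6.0000 10.5000 16.0000] v=[1.0000 -2.0000 1.0000]
Step 4: x=[5.0000 10.0000 17.0000] v=[-2.0000 -1.0000 2.0000]
Max displacement = 2.5000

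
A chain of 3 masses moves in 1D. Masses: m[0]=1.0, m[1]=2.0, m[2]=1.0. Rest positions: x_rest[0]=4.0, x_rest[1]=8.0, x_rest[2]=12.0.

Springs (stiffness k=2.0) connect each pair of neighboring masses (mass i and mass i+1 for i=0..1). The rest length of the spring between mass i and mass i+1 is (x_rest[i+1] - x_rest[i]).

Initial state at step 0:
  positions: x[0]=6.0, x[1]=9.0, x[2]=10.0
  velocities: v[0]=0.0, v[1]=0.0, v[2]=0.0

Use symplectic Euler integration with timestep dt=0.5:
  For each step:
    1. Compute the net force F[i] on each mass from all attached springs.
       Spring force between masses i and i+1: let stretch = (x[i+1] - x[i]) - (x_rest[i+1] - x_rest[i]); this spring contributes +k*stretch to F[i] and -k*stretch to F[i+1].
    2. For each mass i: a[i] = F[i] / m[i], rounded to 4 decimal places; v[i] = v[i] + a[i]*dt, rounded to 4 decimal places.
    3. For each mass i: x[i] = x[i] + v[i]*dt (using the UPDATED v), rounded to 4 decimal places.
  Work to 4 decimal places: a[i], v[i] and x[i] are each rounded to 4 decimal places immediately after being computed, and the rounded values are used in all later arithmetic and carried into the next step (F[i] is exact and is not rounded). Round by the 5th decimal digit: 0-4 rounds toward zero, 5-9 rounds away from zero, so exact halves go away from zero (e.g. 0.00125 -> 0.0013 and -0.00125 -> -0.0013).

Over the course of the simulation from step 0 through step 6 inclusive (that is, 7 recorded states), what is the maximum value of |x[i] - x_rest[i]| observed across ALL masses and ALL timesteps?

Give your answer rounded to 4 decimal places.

Answer: 2.7500

Derivation:
Step 0: x=[6.0000 9.0000 10.0000] v=[0.0000 0.0000 0.0000]
Step 1: x=[5.5000 8.5000 11.5000] v=[-1.0000 -1.0000 3.0000]
Step 2: x=[4.5000 8.0000 13.5000] v=[-2.0000 -1.0000 4.0000]
Step 3: x=[3.2500 8.0000 14.7500] v=[-2.5000 0.0000 2.5000]
Step 4: x=[2.3750 8.5000 14.6250] v=[-1.7500 1.0000 -0.2500]
Step 5: x=[2.5625 9.0000 13.4375] v=[0.3750 1.0000 -2.3750]
Step 6: x=[3.9688 9.0000 12.0313] v=[2.8125 0.0000 -2.8125]
Max displacement = 2.7500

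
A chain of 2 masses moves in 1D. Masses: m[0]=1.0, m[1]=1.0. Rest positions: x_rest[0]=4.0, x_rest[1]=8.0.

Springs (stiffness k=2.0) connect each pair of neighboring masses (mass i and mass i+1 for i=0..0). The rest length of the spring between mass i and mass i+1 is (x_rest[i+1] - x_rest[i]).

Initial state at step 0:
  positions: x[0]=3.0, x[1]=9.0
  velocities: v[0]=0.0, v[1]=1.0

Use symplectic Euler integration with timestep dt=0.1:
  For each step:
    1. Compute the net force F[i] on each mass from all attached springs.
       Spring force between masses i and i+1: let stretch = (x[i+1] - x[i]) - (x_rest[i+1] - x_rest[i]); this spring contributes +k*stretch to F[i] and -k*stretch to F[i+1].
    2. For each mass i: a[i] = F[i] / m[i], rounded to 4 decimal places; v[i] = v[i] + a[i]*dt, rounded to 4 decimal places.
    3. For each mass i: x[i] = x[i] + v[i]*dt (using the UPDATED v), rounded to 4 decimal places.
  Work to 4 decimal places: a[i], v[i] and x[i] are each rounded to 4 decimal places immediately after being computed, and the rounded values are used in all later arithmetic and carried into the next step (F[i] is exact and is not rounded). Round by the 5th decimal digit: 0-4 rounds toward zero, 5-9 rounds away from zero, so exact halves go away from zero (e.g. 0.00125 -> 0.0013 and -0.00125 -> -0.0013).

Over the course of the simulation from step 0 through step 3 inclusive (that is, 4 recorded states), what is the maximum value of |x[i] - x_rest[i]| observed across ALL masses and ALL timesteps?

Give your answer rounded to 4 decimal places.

Step 0: x=[3.0000 9.0000] v=[0.0000 1.0000]
Step 1: x=[3.0400 9.0600] v=[0.4000 0.6000]
Step 2: x=[3.1204 9.0796] v=[0.8040 0.1960]
Step 3: x=[3.2400 9.0600] v=[1.1958 -0.1958]
Max displacement = 1.0796

Answer: 1.0796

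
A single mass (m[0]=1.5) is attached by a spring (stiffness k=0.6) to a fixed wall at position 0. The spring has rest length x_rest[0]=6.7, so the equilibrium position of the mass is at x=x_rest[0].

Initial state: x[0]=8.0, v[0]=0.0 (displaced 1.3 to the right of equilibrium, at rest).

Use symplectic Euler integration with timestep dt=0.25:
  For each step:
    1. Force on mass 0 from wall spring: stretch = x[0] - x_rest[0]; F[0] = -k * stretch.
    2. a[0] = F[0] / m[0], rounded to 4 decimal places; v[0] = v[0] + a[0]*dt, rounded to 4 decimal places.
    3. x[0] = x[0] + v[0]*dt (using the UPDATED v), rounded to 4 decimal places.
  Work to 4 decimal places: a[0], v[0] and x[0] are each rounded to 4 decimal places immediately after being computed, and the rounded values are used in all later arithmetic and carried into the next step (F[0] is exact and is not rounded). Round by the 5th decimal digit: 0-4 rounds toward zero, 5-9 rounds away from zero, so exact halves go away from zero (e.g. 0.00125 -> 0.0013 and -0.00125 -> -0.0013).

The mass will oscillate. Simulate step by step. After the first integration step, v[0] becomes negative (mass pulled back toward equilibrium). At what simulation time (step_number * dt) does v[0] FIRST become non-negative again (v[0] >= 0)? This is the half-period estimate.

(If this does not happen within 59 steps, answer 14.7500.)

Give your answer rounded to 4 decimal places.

Step 0: x=[8.0000] v=[0.0000]
Step 1: x=[7.9675] v=[-0.1300]
Step 2: x=[7.9033] v=[-0.2568]
Step 3: x=[7.8090] v=[-0.3771]
Step 4: x=[7.6870] v=[-0.4880]
Step 5: x=[7.5403] v=[-0.5867]
Step 6: x=[7.3726] v=[-0.6707]
Step 7: x=[7.1881] v=[-0.7380]
Step 8: x=[6.9914] v=[-0.7868]
Step 9: x=[6.7874] v=[-0.8160]
Step 10: x=[6.5812] v=[-0.8248]
Step 11: x=[6.3780] v=[-0.8129]
Step 12: x=[6.1828] v=[-0.7807]
Step 13: x=[6.0006] v=[-0.7290]
Step 14: x=[5.8358] v=[-0.6591]
Step 15: x=[5.6926] v=[-0.5727]
Step 16: x=[5.5746] v=[-0.4720]
Step 17: x=[5.4847] v=[-0.3595]
Step 18: x=[5.4252] v=[-0.2380]
Step 19: x=[5.3976] v=[-0.1105]
Step 20: x=[5.4026] v=[0.0198]
First v>=0 after going negative at step 20, time=5.0000

Answer: 5.0000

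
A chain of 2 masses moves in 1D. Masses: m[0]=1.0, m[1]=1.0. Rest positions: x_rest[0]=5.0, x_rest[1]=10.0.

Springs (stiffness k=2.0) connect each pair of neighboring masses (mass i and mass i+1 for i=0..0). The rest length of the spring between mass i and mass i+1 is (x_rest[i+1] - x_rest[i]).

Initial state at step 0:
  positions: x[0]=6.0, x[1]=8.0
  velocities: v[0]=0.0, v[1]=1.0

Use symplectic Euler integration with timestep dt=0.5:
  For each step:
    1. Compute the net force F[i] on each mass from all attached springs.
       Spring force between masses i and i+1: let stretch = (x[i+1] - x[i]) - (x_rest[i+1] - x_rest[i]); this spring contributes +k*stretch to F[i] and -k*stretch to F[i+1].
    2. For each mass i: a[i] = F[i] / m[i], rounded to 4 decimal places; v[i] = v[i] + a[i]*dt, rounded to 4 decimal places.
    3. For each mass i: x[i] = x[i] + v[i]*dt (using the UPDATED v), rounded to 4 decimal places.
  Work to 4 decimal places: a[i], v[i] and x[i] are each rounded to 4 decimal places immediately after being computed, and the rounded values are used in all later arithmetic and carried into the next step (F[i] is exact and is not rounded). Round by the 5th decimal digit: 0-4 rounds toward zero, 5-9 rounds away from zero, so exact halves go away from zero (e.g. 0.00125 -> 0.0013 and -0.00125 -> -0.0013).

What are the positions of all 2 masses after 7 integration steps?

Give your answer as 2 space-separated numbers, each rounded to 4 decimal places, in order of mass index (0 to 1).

Answer: 6.0000 11.5000

Derivation:
Step 0: x=[6.0000 8.0000] v=[0.0000 1.0000]
Step 1: x=[4.5000 10.0000] v=[-3.0000 4.0000]
Step 2: x=[3.2500 11.7500] v=[-2.5000 3.5000]
Step 3: x=[3.7500 11.7500] v=[1.0000 0.0000]
Step 4: x=[5.7500 10.2500] v=[4.0000 -3.0000]
Step 5: x=[7.5000 9.0000] v=[3.5000 -2.5000]
Step 6: x=[7.5000 9.5000] v=[0.0000 1.0000]
Step 7: x=[6.0000 11.5000] v=[-3.0000 4.0000]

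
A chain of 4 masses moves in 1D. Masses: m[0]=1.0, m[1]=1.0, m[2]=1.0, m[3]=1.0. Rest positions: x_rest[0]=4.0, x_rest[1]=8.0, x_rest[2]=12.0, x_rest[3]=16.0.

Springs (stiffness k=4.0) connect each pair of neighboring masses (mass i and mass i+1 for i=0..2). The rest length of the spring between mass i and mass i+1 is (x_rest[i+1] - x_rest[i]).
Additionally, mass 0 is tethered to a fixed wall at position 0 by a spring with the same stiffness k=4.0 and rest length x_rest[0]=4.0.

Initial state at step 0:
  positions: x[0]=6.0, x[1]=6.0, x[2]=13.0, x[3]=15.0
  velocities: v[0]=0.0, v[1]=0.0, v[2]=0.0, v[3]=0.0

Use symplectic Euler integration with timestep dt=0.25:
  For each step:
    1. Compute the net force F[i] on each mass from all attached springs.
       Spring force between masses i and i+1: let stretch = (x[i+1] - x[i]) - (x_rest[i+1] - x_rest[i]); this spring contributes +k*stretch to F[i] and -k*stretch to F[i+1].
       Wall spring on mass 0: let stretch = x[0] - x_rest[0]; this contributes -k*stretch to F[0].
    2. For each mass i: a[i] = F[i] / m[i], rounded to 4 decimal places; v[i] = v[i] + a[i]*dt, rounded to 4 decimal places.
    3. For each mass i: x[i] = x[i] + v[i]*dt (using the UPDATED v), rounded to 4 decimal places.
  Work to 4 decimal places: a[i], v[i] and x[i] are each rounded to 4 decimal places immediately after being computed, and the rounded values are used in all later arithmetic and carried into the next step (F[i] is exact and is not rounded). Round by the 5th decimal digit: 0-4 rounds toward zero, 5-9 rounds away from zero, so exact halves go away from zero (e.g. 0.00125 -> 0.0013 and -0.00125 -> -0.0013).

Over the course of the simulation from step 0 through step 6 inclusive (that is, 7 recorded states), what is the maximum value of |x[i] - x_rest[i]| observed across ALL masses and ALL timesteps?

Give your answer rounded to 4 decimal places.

Answer: 2.7085

Derivation:
Step 0: x=[6.0000 6.0000 13.0000 15.0000] v=[0.0000 0.0000 0.0000 0.0000]
Step 1: x=[4.5000 7.7500 11.7500 15.5000] v=[-6.0000 7.0000 -5.0000 2.0000]
Step 2: x=[2.6875 9.6875 10.4375 16.0625] v=[-7.2500 7.7500 -5.2500 2.2500]
Step 3: x=[1.9531 10.0625 10.3438 16.2188] v=[-2.9375 1.5000 -0.3750 0.6250]
Step 4: x=[2.7578 8.4805 11.6485 15.9063] v=[3.2188 -6.3281 5.2187 -1.2500]
Step 5: x=[4.3037 6.2598 13.2256 15.5294] v=[6.1837 -8.8828 6.3085 -1.5078]
Step 6: x=[5.2627 5.2915 13.6372 15.5765] v=[3.8361 -3.8731 1.6465 0.1884]
Max displacement = 2.7085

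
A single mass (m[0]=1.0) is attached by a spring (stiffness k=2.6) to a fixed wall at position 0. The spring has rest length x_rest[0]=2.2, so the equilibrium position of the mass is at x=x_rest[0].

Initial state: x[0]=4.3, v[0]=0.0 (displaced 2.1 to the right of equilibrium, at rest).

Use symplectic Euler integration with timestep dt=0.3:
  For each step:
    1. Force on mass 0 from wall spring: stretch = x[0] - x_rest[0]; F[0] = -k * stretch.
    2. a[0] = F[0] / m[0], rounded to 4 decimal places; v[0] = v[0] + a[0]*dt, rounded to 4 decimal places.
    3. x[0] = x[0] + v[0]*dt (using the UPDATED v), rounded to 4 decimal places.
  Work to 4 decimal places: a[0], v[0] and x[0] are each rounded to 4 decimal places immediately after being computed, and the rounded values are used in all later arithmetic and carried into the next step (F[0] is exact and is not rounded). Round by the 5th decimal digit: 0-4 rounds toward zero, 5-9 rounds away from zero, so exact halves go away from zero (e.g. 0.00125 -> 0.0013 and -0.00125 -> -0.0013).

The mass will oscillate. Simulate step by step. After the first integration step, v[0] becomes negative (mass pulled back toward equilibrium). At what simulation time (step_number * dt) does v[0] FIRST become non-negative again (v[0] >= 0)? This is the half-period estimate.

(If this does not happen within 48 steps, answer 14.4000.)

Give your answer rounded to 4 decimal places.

Step 0: x=[4.3000] v=[0.0000]
Step 1: x=[3.8086] v=[-1.6380]
Step 2: x=[2.9408] v=[-2.8927]
Step 3: x=[1.8997] v=[-3.4705]
Step 4: x=[0.9288] v=[-3.2363]
Step 5: x=[0.2554] v=[-2.2448]
Step 6: x=[0.0370] v=[-0.7280]
Step 7: x=[0.3247] v=[0.9591]
First v>=0 after going negative at step 7, time=2.1000

Answer: 2.1000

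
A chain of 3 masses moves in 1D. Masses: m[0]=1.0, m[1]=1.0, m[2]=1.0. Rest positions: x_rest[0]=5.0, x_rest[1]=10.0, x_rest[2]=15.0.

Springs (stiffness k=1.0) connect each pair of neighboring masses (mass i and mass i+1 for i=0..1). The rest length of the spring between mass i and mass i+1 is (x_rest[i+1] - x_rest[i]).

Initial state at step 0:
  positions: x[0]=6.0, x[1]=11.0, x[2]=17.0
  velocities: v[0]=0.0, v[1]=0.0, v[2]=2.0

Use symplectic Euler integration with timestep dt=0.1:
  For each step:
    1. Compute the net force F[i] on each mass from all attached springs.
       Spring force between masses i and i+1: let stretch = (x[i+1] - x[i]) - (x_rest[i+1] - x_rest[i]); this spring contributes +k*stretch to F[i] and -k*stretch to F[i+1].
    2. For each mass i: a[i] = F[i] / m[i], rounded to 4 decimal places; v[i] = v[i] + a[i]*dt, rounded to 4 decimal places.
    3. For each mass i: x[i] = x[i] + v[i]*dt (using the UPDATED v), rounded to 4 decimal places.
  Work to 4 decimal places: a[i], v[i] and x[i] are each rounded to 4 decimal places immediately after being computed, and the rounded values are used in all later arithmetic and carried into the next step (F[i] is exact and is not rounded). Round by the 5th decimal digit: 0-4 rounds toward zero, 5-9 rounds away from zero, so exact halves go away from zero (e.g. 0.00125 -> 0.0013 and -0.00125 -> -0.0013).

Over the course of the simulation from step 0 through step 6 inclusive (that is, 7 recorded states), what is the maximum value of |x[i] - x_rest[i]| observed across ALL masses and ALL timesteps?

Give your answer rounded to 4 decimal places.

Answer: 2.9358

Derivation:
Step 0: x=[6.0000 11.0000 17.0000] v=[0.0000 0.0000 2.0000]
Step 1: x=[6.0000 11.0100 17.1900] v=[0.0000 0.1000 1.9000]
Step 2: x=[6.0001 11.0317 17.3682] v=[0.0010 0.2170 1.7820]
Step 3: x=[6.0005 11.0665 17.5330] v=[0.0042 0.3475 1.6484]
Step 4: x=[6.0016 11.1153 17.6832] v=[0.0108 0.4876 1.5018]
Step 5: x=[6.0038 11.1786 17.8177] v=[0.0222 0.6330 1.3450]
Step 6: x=[6.0078 11.2565 17.9358] v=[0.0397 0.7794 1.1811]
Max displacement = 2.9358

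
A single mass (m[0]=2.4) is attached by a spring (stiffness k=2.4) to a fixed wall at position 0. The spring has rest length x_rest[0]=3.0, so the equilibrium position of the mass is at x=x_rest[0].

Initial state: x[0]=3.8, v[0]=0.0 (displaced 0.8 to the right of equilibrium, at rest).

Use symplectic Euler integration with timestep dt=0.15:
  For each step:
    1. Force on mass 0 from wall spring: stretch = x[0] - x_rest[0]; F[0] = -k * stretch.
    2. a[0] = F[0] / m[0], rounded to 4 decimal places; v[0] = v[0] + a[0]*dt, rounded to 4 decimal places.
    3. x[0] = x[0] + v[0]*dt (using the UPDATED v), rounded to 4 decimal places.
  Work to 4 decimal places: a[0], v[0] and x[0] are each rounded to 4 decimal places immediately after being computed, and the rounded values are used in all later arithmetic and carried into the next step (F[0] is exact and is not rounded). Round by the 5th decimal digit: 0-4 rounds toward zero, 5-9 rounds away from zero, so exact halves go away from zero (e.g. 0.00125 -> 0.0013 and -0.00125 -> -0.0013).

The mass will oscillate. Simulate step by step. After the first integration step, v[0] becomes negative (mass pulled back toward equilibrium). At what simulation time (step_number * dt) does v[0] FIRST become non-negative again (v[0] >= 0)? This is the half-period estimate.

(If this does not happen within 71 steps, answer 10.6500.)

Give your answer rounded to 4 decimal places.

Answer: 3.1500

Derivation:
Step 0: x=[3.8000] v=[0.0000]
Step 1: x=[3.7820] v=[-0.1200]
Step 2: x=[3.7464] v=[-0.2373]
Step 3: x=[3.6940] v=[-0.3493]
Step 4: x=[3.6260] v=[-0.4534]
Step 5: x=[3.5439] v=[-0.5473]
Step 6: x=[3.4496] v=[-0.6289]
Step 7: x=[3.3452] v=[-0.6963]
Step 8: x=[3.2330] v=[-0.7481]
Step 9: x=[3.1155] v=[-0.7831]
Step 10: x=[2.9954] v=[-0.8004]
Step 11: x=[2.8754] v=[-0.7997]
Step 12: x=[2.7583] v=[-0.7810]
Step 13: x=[2.6466] v=[-0.7447]
Step 14: x=[2.5428] v=[-0.6917]
Step 15: x=[2.4493] v=[-0.6231]
Step 16: x=[2.3682] v=[-0.5405]
Step 17: x=[2.3013] v=[-0.4457]
Step 18: x=[2.2502] v=[-0.3409]
Step 19: x=[2.2159] v=[-0.2284]
Step 20: x=[2.1993] v=[-0.1108]
Step 21: x=[2.2007] v=[0.0093]
First v>=0 after going negative at step 21, time=3.1500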